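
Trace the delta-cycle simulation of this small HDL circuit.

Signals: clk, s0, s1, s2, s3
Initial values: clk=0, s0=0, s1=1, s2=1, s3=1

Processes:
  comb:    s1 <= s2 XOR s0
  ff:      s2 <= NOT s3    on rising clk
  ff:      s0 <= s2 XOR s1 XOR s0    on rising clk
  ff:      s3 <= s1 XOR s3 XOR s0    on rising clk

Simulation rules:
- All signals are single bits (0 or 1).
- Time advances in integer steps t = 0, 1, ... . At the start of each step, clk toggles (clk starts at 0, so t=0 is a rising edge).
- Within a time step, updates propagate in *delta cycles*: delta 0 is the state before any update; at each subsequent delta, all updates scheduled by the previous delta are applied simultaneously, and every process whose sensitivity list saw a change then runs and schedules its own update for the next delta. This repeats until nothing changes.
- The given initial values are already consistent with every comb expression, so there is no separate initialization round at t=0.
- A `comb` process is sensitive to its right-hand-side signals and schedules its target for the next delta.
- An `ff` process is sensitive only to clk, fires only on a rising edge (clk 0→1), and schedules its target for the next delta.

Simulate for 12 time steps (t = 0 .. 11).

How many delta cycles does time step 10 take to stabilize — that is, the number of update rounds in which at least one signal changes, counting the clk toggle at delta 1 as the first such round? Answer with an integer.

t0.Δ0 s3=1 s1=1 s0=0 clk=0 s2=1
t0.Δ1 s3=1 s1=1 s0=0 clk=1 s2=1
t0.Δ2 s3=0 s1=1 s0=0 clk=1 s2=0
t0.Δ3 s3=0 s1=0 s0=0 clk=1 s2=0
t1.Δ0 s3=0 s1=0 s0=0 clk=1 s2=0
t1.Δ1 s3=0 s1=0 s0=0 clk=0 s2=0
t2.Δ0 s3=0 s1=0 s0=0 clk=0 s2=0
t2.Δ1 s3=0 s1=0 s0=0 clk=1 s2=0
t2.Δ2 s3=0 s1=0 s0=0 clk=1 s2=1
t2.Δ3 s3=0 s1=1 s0=0 clk=1 s2=1
t3.Δ0 s3=0 s1=1 s0=0 clk=1 s2=1
t3.Δ1 s3=0 s1=1 s0=0 clk=0 s2=1
t4.Δ0 s3=0 s1=1 s0=0 clk=0 s2=1
t4.Δ1 s3=0 s1=1 s0=0 clk=1 s2=1
t4.Δ2 s3=1 s1=1 s0=0 clk=1 s2=1
t5.Δ0 s3=1 s1=1 s0=0 clk=1 s2=1
t5.Δ1 s3=1 s1=1 s0=0 clk=0 s2=1
t6.Δ0 s3=1 s1=1 s0=0 clk=0 s2=1
t6.Δ1 s3=1 s1=1 s0=0 clk=1 s2=1
t6.Δ2 s3=0 s1=1 s0=0 clk=1 s2=0
t6.Δ3 s3=0 s1=0 s0=0 clk=1 s2=0
t7.Δ0 s3=0 s1=0 s0=0 clk=1 s2=0
t7.Δ1 s3=0 s1=0 s0=0 clk=0 s2=0
t8.Δ0 s3=0 s1=0 s0=0 clk=0 s2=0
t8.Δ1 s3=0 s1=0 s0=0 clk=1 s2=0
t8.Δ2 s3=0 s1=0 s0=0 clk=1 s2=1
t8.Δ3 s3=0 s1=1 s0=0 clk=1 s2=1
t9.Δ0 s3=0 s1=1 s0=0 clk=1 s2=1
t9.Δ1 s3=0 s1=1 s0=0 clk=0 s2=1
t10.Δ0 s3=0 s1=1 s0=0 clk=0 s2=1
t10.Δ1 s3=0 s1=1 s0=0 clk=1 s2=1
t10.Δ2 s3=1 s1=1 s0=0 clk=1 s2=1
t11.Δ0 s3=1 s1=1 s0=0 clk=1 s2=1
t11.Δ1 s3=1 s1=1 s0=0 clk=0 s2=1

2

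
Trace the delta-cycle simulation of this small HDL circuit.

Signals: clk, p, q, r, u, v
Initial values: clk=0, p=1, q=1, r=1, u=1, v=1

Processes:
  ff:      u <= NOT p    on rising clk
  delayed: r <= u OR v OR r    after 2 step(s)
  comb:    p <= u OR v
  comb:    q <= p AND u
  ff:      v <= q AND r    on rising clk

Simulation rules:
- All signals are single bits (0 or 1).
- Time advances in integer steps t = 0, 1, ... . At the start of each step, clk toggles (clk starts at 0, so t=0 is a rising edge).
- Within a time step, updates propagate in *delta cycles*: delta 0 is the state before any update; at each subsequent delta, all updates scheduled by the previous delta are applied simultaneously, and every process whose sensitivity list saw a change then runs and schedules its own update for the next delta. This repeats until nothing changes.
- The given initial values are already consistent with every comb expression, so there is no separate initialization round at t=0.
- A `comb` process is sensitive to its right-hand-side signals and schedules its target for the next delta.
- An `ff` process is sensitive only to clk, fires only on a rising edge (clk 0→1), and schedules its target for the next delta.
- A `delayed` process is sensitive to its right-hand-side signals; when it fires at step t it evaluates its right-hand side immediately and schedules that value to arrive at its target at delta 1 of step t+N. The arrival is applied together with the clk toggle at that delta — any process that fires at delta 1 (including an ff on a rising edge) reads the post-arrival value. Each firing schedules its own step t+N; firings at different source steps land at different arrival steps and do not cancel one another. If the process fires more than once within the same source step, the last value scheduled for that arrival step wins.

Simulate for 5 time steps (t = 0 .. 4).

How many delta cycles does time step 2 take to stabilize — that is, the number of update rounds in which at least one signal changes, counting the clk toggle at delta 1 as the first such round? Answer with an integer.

t0.Δ0 u=1 p=1 v=1 q=1 clk=0 r=1
t0.Δ1 u=1 p=1 v=1 q=1 clk=1 r=1
t0.Δ2 u=0 p=1 v=1 q=1 clk=1 r=1
t0.Δ3 u=0 p=1 v=1 q=0 clk=1 r=1
t1.Δ0 u=0 p=1 v=1 q=0 clk=1 r=1
t1.Δ1 u=0 p=1 v=1 q=0 clk=0 r=1
t2.Δ0 u=0 p=1 v=1 q=0 clk=0 r=1
t2.Δ1 u=0 p=1 v=1 q=0 clk=1 r=1
t2.Δ2 u=0 p=1 v=0 q=0 clk=1 r=1
t2.Δ3 u=0 p=0 v=0 q=0 clk=1 r=1
t3.Δ0 u=0 p=0 v=0 q=0 clk=1 r=1
t3.Δ1 u=0 p=0 v=0 q=0 clk=0 r=1
t4.Δ0 u=0 p=0 v=0 q=0 clk=0 r=1
t4.Δ1 u=0 p=0 v=0 q=0 clk=1 r=1
t4.Δ2 u=1 p=0 v=0 q=0 clk=1 r=1
t4.Δ3 u=1 p=1 v=0 q=0 clk=1 r=1
t4.Δ4 u=1 p=1 v=0 q=1 clk=1 r=1

3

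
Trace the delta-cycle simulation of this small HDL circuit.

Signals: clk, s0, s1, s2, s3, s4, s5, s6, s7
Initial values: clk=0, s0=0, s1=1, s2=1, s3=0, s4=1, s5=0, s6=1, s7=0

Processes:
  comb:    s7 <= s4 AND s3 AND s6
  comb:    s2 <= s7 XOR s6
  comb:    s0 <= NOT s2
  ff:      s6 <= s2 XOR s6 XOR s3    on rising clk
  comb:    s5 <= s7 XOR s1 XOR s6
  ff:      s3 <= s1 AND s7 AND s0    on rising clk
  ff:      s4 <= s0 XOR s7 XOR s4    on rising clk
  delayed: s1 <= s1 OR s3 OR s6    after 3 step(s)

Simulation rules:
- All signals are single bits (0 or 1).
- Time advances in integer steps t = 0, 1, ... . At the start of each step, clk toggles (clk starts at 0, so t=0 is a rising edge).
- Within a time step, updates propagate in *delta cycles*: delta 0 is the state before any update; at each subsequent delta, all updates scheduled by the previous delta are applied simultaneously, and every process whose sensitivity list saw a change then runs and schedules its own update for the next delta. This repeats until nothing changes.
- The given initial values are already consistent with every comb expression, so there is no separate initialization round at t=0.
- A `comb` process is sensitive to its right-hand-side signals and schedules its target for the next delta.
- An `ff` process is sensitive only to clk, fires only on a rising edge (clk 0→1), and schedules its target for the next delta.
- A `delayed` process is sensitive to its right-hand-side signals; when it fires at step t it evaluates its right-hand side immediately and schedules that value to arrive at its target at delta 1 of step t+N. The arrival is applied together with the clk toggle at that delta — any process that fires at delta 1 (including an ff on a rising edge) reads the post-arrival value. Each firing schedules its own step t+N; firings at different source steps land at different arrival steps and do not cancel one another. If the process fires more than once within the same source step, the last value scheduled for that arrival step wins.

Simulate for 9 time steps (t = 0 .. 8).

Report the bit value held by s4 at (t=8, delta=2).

t0.Δ0 s1=1 s3=0 s4=1 s2=1 s0=0 s6=1 s5=0 s7=0 clk=0
t0.Δ1 s1=1 s3=0 s4=1 s2=1 s0=0 s6=1 s5=0 s7=0 clk=1
t0.Δ2 s1=1 s3=0 s4=1 s2=1 s0=0 s6=0 s5=0 s7=0 clk=1
t0.Δ3 s1=1 s3=0 s4=1 s2=0 s0=0 s6=0 s5=1 s7=0 clk=1
t0.Δ4 s1=1 s3=0 s4=1 s2=0 s0=1 s6=0 s5=1 s7=0 clk=1
t1.Δ0 s1=1 s3=0 s4=1 s2=0 s0=1 s6=0 s5=1 s7=0 clk=1
t1.Δ1 s1=1 s3=0 s4=1 s2=0 s0=1 s6=0 s5=1 s7=0 clk=0
t2.Δ0 s1=1 s3=0 s4=1 s2=0 s0=1 s6=0 s5=1 s7=0 clk=0
t2.Δ1 s1=1 s3=0 s4=1 s2=0 s0=1 s6=0 s5=1 s7=0 clk=1
t2.Δ2 s1=1 s3=0 s4=0 s2=0 s0=1 s6=0 s5=1 s7=0 clk=1
t3.Δ0 s1=1 s3=0 s4=0 s2=0 s0=1 s6=0 s5=1 s7=0 clk=1
t3.Δ1 s1=1 s3=0 s4=0 s2=0 s0=1 s6=0 s5=1 s7=0 clk=0
t4.Δ0 s1=1 s3=0 s4=0 s2=0 s0=1 s6=0 s5=1 s7=0 clk=0
t4.Δ1 s1=1 s3=0 s4=0 s2=0 s0=1 s6=0 s5=1 s7=0 clk=1
t4.Δ2 s1=1 s3=0 s4=1 s2=0 s0=1 s6=0 s5=1 s7=0 clk=1
t5.Δ0 s1=1 s3=0 s4=1 s2=0 s0=1 s6=0 s5=1 s7=0 clk=1
t5.Δ1 s1=1 s3=0 s4=1 s2=0 s0=1 s6=0 s5=1 s7=0 clk=0
t6.Δ0 s1=1 s3=0 s4=1 s2=0 s0=1 s6=0 s5=1 s7=0 clk=0
t6.Δ1 s1=1 s3=0 s4=1 s2=0 s0=1 s6=0 s5=1 s7=0 clk=1
t6.Δ2 s1=1 s3=0 s4=0 s2=0 s0=1 s6=0 s5=1 s7=0 clk=1
t7.Δ0 s1=1 s3=0 s4=0 s2=0 s0=1 s6=0 s5=1 s7=0 clk=1
t7.Δ1 s1=1 s3=0 s4=0 s2=0 s0=1 s6=0 s5=1 s7=0 clk=0
t8.Δ0 s1=1 s3=0 s4=0 s2=0 s0=1 s6=0 s5=1 s7=0 clk=0
t8.Δ1 s1=1 s3=0 s4=0 s2=0 s0=1 s6=0 s5=1 s7=0 clk=1
t8.Δ2 s1=1 s3=0 s4=1 s2=0 s0=1 s6=0 s5=1 s7=0 clk=1

1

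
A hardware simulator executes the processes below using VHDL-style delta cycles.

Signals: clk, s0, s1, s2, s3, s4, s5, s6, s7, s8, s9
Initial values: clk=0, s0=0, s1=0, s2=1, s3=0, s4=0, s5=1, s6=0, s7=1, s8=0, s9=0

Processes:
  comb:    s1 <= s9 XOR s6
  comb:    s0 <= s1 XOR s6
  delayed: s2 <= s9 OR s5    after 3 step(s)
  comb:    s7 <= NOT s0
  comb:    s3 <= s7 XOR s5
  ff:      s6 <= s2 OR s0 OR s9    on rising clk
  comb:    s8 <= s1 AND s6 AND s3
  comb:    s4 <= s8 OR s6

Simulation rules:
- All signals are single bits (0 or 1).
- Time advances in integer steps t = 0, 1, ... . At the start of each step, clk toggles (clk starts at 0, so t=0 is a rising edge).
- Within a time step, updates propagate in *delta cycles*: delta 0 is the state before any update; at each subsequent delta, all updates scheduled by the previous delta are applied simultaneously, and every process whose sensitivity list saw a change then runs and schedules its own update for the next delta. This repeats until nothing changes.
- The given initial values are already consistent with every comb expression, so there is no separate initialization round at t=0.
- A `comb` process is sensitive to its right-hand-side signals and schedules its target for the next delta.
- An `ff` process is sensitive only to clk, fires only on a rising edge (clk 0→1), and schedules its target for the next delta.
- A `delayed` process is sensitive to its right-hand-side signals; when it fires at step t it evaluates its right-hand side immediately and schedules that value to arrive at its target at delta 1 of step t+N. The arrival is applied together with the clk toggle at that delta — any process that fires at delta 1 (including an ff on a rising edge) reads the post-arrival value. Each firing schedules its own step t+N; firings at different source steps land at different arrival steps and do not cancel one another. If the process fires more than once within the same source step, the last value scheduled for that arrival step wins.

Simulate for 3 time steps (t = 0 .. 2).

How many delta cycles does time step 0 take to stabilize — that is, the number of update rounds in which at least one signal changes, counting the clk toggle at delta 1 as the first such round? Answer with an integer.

t=0 Δ0: s5=1 s2=1 s1=0 s7=1 s6=0 s9=0 s4=0 s3=0 s0=0 clk=0 s8=0
  Δ1: clk:0→1
  Δ2: s6:0→1
  Δ3: s1:0→1, s4:0→1, s0:0→1
  Δ4: s7:1→0, s0:1→0
  Δ5: s7:0→1, s3:0→1
  Δ6: s3:1→0, s8:0→1
  Δ7: s8:1→0
  (7Δ to stable)
t=1 Δ0: s5=1 s2=1 s1=1 s7=1 s6=1 s9=0 s4=1 s3=0 s0=0 clk=1 s8=0
  Δ1: clk:1→0
  (1Δ to stable)
t=2 Δ0: s5=1 s2=1 s1=1 s7=1 s6=1 s9=0 s4=1 s3=0 s0=0 clk=0 s8=0
  Δ1: clk:0→1
  (1Δ to stable)

7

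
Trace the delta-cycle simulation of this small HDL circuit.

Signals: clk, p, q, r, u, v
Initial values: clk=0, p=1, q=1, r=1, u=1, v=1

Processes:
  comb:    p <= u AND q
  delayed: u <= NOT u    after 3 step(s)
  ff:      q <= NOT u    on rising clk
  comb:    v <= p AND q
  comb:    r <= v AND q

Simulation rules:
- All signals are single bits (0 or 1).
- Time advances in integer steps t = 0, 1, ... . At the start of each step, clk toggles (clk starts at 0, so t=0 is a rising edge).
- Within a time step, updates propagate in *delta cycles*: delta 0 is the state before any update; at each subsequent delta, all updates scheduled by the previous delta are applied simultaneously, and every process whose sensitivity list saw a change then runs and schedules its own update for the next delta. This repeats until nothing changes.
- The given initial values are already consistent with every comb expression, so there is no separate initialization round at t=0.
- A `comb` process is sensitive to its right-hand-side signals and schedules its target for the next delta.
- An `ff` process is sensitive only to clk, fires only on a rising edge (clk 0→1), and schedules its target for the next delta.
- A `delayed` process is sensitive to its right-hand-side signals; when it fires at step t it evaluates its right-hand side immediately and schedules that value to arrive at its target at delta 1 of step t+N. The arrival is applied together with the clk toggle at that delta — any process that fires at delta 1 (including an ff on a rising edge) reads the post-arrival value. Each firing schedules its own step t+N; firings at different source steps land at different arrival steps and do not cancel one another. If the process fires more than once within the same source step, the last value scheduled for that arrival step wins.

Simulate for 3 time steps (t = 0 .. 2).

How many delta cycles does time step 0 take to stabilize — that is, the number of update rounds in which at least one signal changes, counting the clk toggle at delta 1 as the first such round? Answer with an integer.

3

t=0 Δ0: clk=0 v=1 p=1 r=1 q=1 u=1
  Δ1: clk:0→1
  Δ2: q:1→0
  Δ3: v:1→0, p:1→0, r:1→0
  (3Δ to stable)
t=1 Δ0: clk=1 v=0 p=0 r=0 q=0 u=1
  Δ1: clk:1→0
  (1Δ to stable)
t=2 Δ0: clk=0 v=0 p=0 r=0 q=0 u=1
  Δ1: clk:0→1
  (1Δ to stable)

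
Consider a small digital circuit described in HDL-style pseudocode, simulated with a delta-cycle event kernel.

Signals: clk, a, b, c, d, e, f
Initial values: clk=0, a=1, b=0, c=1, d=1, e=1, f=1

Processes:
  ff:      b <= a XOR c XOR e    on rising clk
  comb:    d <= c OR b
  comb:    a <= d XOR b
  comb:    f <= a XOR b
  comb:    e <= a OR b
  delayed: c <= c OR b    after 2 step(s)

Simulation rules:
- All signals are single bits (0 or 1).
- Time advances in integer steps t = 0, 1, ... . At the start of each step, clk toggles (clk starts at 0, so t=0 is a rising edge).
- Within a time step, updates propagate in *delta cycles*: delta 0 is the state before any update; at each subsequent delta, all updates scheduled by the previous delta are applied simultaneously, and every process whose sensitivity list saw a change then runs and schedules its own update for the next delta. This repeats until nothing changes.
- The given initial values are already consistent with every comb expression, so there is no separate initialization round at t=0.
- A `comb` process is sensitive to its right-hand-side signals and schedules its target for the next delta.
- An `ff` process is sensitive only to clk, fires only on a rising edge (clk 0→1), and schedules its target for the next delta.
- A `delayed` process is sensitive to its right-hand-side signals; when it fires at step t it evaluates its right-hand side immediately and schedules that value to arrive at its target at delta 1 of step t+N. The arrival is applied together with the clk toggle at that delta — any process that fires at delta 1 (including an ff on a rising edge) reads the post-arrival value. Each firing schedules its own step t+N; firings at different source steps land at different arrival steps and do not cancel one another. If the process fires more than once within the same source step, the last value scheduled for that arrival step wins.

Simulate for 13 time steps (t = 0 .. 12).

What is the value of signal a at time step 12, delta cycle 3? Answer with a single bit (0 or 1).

[bits: e,c,f,clk,d,b,a]
t=0: Δ0=1110101 Δ1=1111101 Δ2=1111111 Δ3=1101110 Δ4=1111110 | 4Δ
t=1: Δ0=1111110 Δ1=1110110 | 1Δ
t=2: Δ0=1110110 Δ1=1111110 Δ2=1111100 Δ3=0101101 Δ4=1111101 | 4Δ
t=3: Δ0=1111101 Δ1=1110101 | 1Δ
t=4: Δ0=1110101 Δ1=1111101 Δ2=1111111 Δ3=1101110 Δ4=1111110 | 4Δ
t=5: Δ0=1111110 Δ1=1110110 | 1Δ
t=6: Δ0=1110110 Δ1=1111110 Δ2=1111100 Δ3=0101101 Δ4=1111101 | 4Δ
t=7: Δ0=1111101 Δ1=1110101 | 1Δ
t=8: Δ0=1110101 Δ1=1111101 Δ2=1111111 Δ3=1101110 Δ4=1111110 | 4Δ
t=9: Δ0=1111110 Δ1=1110110 | 1Δ
t=10: Δ0=1110110 Δ1=1111110 Δ2=1111100 Δ3=0101101 Δ4=1111101 | 4Δ
t=11: Δ0=1111101 Δ1=1110101 | 1Δ
t=12: Δ0=1110101 Δ1=1111101 Δ2=1111111 Δ3=1101110 Δ4=1111110 | 4Δ

0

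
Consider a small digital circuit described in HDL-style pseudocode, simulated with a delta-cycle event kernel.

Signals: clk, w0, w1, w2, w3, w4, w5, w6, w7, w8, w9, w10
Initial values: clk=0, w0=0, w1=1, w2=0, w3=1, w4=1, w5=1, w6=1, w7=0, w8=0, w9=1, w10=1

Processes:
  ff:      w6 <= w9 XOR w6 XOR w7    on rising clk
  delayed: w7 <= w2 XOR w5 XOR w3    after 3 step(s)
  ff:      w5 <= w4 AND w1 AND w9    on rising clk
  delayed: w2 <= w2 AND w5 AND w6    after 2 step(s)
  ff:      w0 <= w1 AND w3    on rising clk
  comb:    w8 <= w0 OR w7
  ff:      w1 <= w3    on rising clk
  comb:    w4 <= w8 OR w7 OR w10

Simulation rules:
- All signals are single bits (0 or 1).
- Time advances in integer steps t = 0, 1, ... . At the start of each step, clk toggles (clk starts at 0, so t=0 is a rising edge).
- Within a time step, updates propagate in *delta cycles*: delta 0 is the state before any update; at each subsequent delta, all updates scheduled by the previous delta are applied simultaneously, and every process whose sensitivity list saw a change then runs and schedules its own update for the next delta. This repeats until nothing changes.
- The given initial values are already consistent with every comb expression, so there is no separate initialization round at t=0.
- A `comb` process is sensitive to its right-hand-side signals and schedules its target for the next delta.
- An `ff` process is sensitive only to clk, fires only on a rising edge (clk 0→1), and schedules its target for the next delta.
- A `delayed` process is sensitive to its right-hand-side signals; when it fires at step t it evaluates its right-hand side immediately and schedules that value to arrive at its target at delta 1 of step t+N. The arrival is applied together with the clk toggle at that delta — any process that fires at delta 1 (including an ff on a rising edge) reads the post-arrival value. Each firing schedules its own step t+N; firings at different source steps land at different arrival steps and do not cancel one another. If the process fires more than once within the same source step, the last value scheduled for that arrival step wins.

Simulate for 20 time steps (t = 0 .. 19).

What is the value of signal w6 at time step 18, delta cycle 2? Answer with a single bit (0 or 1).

1

t0.Δ0 w5=1 w1=1 w6=1 w7=0 w10=1 w0=0 w4=1 clk=0 w3=1 w2=0 w8=0 w9=1
t0.Δ1 w5=1 w1=1 w6=1 w7=0 w10=1 w0=0 w4=1 clk=1 w3=1 w2=0 w8=0 w9=1
t0.Δ2 w5=1 w1=1 w6=0 w7=0 w10=1 w0=1 w4=1 clk=1 w3=1 w2=0 w8=0 w9=1
t0.Δ3 w5=1 w1=1 w6=0 w7=0 w10=1 w0=1 w4=1 clk=1 w3=1 w2=0 w8=1 w9=1
t1.Δ0 w5=1 w1=1 w6=0 w7=0 w10=1 w0=1 w4=1 clk=1 w3=1 w2=0 w8=1 w9=1
t1.Δ1 w5=1 w1=1 w6=0 w7=0 w10=1 w0=1 w4=1 clk=0 w3=1 w2=0 w8=1 w9=1
t2.Δ0 w5=1 w1=1 w6=0 w7=0 w10=1 w0=1 w4=1 clk=0 w3=1 w2=0 w8=1 w9=1
t2.Δ1 w5=1 w1=1 w6=0 w7=0 w10=1 w0=1 w4=1 clk=1 w3=1 w2=0 w8=1 w9=1
t2.Δ2 w5=1 w1=1 w6=1 w7=0 w10=1 w0=1 w4=1 clk=1 w3=1 w2=0 w8=1 w9=1
t3.Δ0 w5=1 w1=1 w6=1 w7=0 w10=1 w0=1 w4=1 clk=1 w3=1 w2=0 w8=1 w9=1
t3.Δ1 w5=1 w1=1 w6=1 w7=0 w10=1 w0=1 w4=1 clk=0 w3=1 w2=0 w8=1 w9=1
t4.Δ0 w5=1 w1=1 w6=1 w7=0 w10=1 w0=1 w4=1 clk=0 w3=1 w2=0 w8=1 w9=1
t4.Δ1 w5=1 w1=1 w6=1 w7=0 w10=1 w0=1 w4=1 clk=1 w3=1 w2=0 w8=1 w9=1
t4.Δ2 w5=1 w1=1 w6=0 w7=0 w10=1 w0=1 w4=1 clk=1 w3=1 w2=0 w8=1 w9=1
t5.Δ0 w5=1 w1=1 w6=0 w7=0 w10=1 w0=1 w4=1 clk=1 w3=1 w2=0 w8=1 w9=1
t5.Δ1 w5=1 w1=1 w6=0 w7=0 w10=1 w0=1 w4=1 clk=0 w3=1 w2=0 w8=1 w9=1
t6.Δ0 w5=1 w1=1 w6=0 w7=0 w10=1 w0=1 w4=1 clk=0 w3=1 w2=0 w8=1 w9=1
t6.Δ1 w5=1 w1=1 w6=0 w7=0 w10=1 w0=1 w4=1 clk=1 w3=1 w2=0 w8=1 w9=1
t6.Δ2 w5=1 w1=1 w6=1 w7=0 w10=1 w0=1 w4=1 clk=1 w3=1 w2=0 w8=1 w9=1
t7.Δ0 w5=1 w1=1 w6=1 w7=0 w10=1 w0=1 w4=1 clk=1 w3=1 w2=0 w8=1 w9=1
t7.Δ1 w5=1 w1=1 w6=1 w7=0 w10=1 w0=1 w4=1 clk=0 w3=1 w2=0 w8=1 w9=1
t8.Δ0 w5=1 w1=1 w6=1 w7=0 w10=1 w0=1 w4=1 clk=0 w3=1 w2=0 w8=1 w9=1
t8.Δ1 w5=1 w1=1 w6=1 w7=0 w10=1 w0=1 w4=1 clk=1 w3=1 w2=0 w8=1 w9=1
t8.Δ2 w5=1 w1=1 w6=0 w7=0 w10=1 w0=1 w4=1 clk=1 w3=1 w2=0 w8=1 w9=1
t9.Δ0 w5=1 w1=1 w6=0 w7=0 w10=1 w0=1 w4=1 clk=1 w3=1 w2=0 w8=1 w9=1
t9.Δ1 w5=1 w1=1 w6=0 w7=0 w10=1 w0=1 w4=1 clk=0 w3=1 w2=0 w8=1 w9=1
t10.Δ0 w5=1 w1=1 w6=0 w7=0 w10=1 w0=1 w4=1 clk=0 w3=1 w2=0 w8=1 w9=1
t10.Δ1 w5=1 w1=1 w6=0 w7=0 w10=1 w0=1 w4=1 clk=1 w3=1 w2=0 w8=1 w9=1
t10.Δ2 w5=1 w1=1 w6=1 w7=0 w10=1 w0=1 w4=1 clk=1 w3=1 w2=0 w8=1 w9=1
t11.Δ0 w5=1 w1=1 w6=1 w7=0 w10=1 w0=1 w4=1 clk=1 w3=1 w2=0 w8=1 w9=1
t11.Δ1 w5=1 w1=1 w6=1 w7=0 w10=1 w0=1 w4=1 clk=0 w3=1 w2=0 w8=1 w9=1
t12.Δ0 w5=1 w1=1 w6=1 w7=0 w10=1 w0=1 w4=1 clk=0 w3=1 w2=0 w8=1 w9=1
t12.Δ1 w5=1 w1=1 w6=1 w7=0 w10=1 w0=1 w4=1 clk=1 w3=1 w2=0 w8=1 w9=1
t12.Δ2 w5=1 w1=1 w6=0 w7=0 w10=1 w0=1 w4=1 clk=1 w3=1 w2=0 w8=1 w9=1
t13.Δ0 w5=1 w1=1 w6=0 w7=0 w10=1 w0=1 w4=1 clk=1 w3=1 w2=0 w8=1 w9=1
t13.Δ1 w5=1 w1=1 w6=0 w7=0 w10=1 w0=1 w4=1 clk=0 w3=1 w2=0 w8=1 w9=1
t14.Δ0 w5=1 w1=1 w6=0 w7=0 w10=1 w0=1 w4=1 clk=0 w3=1 w2=0 w8=1 w9=1
t14.Δ1 w5=1 w1=1 w6=0 w7=0 w10=1 w0=1 w4=1 clk=1 w3=1 w2=0 w8=1 w9=1
t14.Δ2 w5=1 w1=1 w6=1 w7=0 w10=1 w0=1 w4=1 clk=1 w3=1 w2=0 w8=1 w9=1
t15.Δ0 w5=1 w1=1 w6=1 w7=0 w10=1 w0=1 w4=1 clk=1 w3=1 w2=0 w8=1 w9=1
t15.Δ1 w5=1 w1=1 w6=1 w7=0 w10=1 w0=1 w4=1 clk=0 w3=1 w2=0 w8=1 w9=1
t16.Δ0 w5=1 w1=1 w6=1 w7=0 w10=1 w0=1 w4=1 clk=0 w3=1 w2=0 w8=1 w9=1
t16.Δ1 w5=1 w1=1 w6=1 w7=0 w10=1 w0=1 w4=1 clk=1 w3=1 w2=0 w8=1 w9=1
t16.Δ2 w5=1 w1=1 w6=0 w7=0 w10=1 w0=1 w4=1 clk=1 w3=1 w2=0 w8=1 w9=1
t17.Δ0 w5=1 w1=1 w6=0 w7=0 w10=1 w0=1 w4=1 clk=1 w3=1 w2=0 w8=1 w9=1
t17.Δ1 w5=1 w1=1 w6=0 w7=0 w10=1 w0=1 w4=1 clk=0 w3=1 w2=0 w8=1 w9=1
t18.Δ0 w5=1 w1=1 w6=0 w7=0 w10=1 w0=1 w4=1 clk=0 w3=1 w2=0 w8=1 w9=1
t18.Δ1 w5=1 w1=1 w6=0 w7=0 w10=1 w0=1 w4=1 clk=1 w3=1 w2=0 w8=1 w9=1
t18.Δ2 w5=1 w1=1 w6=1 w7=0 w10=1 w0=1 w4=1 clk=1 w3=1 w2=0 w8=1 w9=1
t19.Δ0 w5=1 w1=1 w6=1 w7=0 w10=1 w0=1 w4=1 clk=1 w3=1 w2=0 w8=1 w9=1
t19.Δ1 w5=1 w1=1 w6=1 w7=0 w10=1 w0=1 w4=1 clk=0 w3=1 w2=0 w8=1 w9=1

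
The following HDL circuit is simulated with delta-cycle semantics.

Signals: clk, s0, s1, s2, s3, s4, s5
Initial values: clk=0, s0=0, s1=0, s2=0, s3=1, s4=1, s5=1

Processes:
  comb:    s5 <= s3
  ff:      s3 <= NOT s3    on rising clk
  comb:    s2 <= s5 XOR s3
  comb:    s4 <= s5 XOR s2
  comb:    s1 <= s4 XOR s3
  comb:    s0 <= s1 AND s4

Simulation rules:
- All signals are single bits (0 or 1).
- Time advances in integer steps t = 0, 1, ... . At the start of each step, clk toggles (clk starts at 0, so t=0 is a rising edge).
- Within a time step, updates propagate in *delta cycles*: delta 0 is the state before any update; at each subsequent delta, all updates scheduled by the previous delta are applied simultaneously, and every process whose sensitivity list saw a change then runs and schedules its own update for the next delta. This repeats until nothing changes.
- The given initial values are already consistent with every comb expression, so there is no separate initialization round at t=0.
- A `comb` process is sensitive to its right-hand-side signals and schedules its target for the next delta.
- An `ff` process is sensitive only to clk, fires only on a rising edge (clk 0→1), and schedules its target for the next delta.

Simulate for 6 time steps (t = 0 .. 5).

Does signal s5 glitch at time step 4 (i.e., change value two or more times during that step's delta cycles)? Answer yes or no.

no

t=0 Δ0: s4=1 clk=0 s0=0 s5=1 s2=0 s3=1 s1=0
  Δ1: clk:0→1
  Δ2: s3:1→0
  Δ3: s5:1→0, s2:0→1, s1:0→1
  Δ4: s0:0→1, s2:1→0
  Δ5: s4:1→0
  Δ6: s0:1→0, s1:1→0
  (6Δ to stable)
t=1 Δ0: s4=0 clk=1 s0=0 s5=0 s2=0 s3=0 s1=0
  Δ1: clk:1→0
  (1Δ to stable)
t=2 Δ0: s4=0 clk=0 s0=0 s5=0 s2=0 s3=0 s1=0
  Δ1: clk:0→1
  Δ2: s3:0→1
  Δ3: s5:0→1, s2:0→1, s1:0→1
  Δ4: s2:1→0
  Δ5: s4:0→1
  Δ6: s0:0→1, s1:1→0
  Δ7: s0:1→0
  (7Δ to stable)
t=3 Δ0: s4=1 clk=1 s0=0 s5=1 s2=0 s3=1 s1=0
  Δ1: clk:1→0
  (1Δ to stable)
t=4 Δ0: s4=1 clk=0 s0=0 s5=1 s2=0 s3=1 s1=0
  Δ1: clk:0→1
  Δ2: s3:1→0
  Δ3: s5:1→0, s2:0→1, s1:0→1
  Δ4: s0:0→1, s2:1→0
  Δ5: s4:1→0
  Δ6: s0:1→0, s1:1→0
  (6Δ to stable)
t=5 Δ0: s4=0 clk=1 s0=0 s5=0 s2=0 s3=0 s1=0
  Δ1: clk:1→0
  (1Δ to stable)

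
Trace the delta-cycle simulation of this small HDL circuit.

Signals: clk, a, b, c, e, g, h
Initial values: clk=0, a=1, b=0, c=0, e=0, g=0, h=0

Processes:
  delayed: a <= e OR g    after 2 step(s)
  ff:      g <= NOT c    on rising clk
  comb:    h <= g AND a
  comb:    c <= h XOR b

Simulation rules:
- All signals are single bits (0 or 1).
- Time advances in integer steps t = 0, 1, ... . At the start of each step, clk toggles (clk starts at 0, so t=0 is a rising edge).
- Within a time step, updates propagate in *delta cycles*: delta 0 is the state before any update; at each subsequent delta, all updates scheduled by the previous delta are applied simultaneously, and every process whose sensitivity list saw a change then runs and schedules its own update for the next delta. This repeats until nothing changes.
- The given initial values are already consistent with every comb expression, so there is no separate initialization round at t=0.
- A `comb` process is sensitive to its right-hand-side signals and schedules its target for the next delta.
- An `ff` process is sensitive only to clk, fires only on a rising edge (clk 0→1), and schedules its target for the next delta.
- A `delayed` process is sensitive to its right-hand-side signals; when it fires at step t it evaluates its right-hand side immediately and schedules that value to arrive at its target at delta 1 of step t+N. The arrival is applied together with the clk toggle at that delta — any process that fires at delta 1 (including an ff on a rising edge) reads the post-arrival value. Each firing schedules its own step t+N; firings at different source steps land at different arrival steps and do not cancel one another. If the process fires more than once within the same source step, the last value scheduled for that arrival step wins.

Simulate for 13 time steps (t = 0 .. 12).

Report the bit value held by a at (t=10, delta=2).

[bits: h,a,e,g,clk,c,b]
t=0: Δ0=0100000 Δ1=0100100 Δ2=0101100 Δ3=1101100 Δ4=1101110 | 4Δ
t=1: Δ0=1101110 Δ1=1101010 | 1Δ
t=2: Δ0=1101010 Δ1=1101110 Δ2=1100110 Δ3=0100110 Δ4=0100100 | 4Δ
t=3: Δ0=0100100 Δ1=0100000 | 1Δ
t=4: Δ0=0100000 Δ1=0000100 Δ2=0001100 | 2Δ
t=5: Δ0=0001100 Δ1=0001000 | 1Δ
t=6: Δ0=0001000 Δ1=0101100 Δ2=1101100 Δ3=1101110 | 3Δ
t=7: Δ0=1101110 Δ1=1101010 | 1Δ
t=8: Δ0=1101010 Δ1=1101110 Δ2=1100110 Δ3=0100110 Δ4=0100100 | 4Δ
t=9: Δ0=0100100 Δ1=0100000 | 1Δ
t=10: Δ0=0100000 Δ1=0000100 Δ2=0001100 | 2Δ
t=11: Δ0=0001100 Δ1=0001000 | 1Δ
t=12: Δ0=0001000 Δ1=0101100 Δ2=1101100 Δ3=1101110 | 3Δ

0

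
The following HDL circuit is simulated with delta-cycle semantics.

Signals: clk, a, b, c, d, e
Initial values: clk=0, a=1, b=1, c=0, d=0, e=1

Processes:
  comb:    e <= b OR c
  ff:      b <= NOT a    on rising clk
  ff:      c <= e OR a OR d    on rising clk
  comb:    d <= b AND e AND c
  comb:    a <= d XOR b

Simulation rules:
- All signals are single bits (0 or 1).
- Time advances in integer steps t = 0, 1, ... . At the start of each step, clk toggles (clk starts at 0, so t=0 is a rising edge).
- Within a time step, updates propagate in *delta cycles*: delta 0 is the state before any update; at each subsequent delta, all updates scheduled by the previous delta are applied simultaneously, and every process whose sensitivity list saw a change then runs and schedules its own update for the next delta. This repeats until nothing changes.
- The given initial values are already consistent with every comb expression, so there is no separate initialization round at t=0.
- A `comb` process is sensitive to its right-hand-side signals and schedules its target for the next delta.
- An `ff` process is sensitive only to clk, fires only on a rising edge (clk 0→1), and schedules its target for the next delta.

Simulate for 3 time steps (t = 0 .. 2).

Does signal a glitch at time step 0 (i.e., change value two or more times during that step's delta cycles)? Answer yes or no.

t=0 Δ0: clk=0 c=0 b=1 e=1 d=0 a=1
  Δ1: clk:0→1
  Δ2: c:0→1, b:1→0
  Δ3: a:1→0
  (3Δ to stable)
t=1 Δ0: clk=1 c=1 b=0 e=1 d=0 a=0
  Δ1: clk:1→0
  (1Δ to stable)
t=2 Δ0: clk=0 c=1 b=0 e=1 d=0 a=0
  Δ1: clk:0→1
  Δ2: b:0→1
  Δ3: d:0→1, a:0→1
  Δ4: a:1→0
  (4Δ to stable)

no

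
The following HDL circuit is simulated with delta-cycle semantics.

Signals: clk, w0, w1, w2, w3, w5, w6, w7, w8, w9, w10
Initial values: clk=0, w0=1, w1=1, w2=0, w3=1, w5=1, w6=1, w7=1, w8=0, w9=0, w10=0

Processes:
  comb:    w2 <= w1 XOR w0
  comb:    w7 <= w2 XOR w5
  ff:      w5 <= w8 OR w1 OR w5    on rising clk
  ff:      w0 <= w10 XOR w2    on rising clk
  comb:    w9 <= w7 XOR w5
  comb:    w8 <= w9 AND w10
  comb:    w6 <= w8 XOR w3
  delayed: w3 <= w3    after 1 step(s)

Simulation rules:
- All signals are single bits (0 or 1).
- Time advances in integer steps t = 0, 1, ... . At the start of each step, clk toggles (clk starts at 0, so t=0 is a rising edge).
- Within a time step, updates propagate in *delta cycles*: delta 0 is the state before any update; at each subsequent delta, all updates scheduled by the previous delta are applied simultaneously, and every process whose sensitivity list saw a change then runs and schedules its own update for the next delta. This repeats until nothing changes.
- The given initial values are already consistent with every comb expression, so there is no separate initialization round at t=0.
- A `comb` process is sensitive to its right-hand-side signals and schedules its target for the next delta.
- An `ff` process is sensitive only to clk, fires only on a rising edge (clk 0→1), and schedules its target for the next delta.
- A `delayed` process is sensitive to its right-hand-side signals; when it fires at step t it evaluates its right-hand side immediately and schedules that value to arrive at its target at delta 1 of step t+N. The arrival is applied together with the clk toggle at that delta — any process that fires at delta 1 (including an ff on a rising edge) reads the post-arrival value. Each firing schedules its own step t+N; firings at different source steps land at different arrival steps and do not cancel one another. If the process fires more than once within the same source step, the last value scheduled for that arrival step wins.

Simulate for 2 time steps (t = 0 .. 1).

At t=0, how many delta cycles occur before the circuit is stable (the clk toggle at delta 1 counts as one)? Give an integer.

t=0 Δ0: w8=0 w9=0 clk=0 w10=0 w7=1 w5=1 w2=0 w0=1 w3=1 w1=1 w6=1
  Δ1: clk:0→1
  Δ2: w0:1→0
  Δ3: w2:0→1
  Δ4: w7:1→0
  Δ5: w9:0→1
  (5Δ to stable)
t=1 Δ0: w8=0 w9=1 clk=1 w10=0 w7=0 w5=1 w2=1 w0=0 w3=1 w1=1 w6=1
  Δ1: clk:1→0
  (1Δ to stable)

5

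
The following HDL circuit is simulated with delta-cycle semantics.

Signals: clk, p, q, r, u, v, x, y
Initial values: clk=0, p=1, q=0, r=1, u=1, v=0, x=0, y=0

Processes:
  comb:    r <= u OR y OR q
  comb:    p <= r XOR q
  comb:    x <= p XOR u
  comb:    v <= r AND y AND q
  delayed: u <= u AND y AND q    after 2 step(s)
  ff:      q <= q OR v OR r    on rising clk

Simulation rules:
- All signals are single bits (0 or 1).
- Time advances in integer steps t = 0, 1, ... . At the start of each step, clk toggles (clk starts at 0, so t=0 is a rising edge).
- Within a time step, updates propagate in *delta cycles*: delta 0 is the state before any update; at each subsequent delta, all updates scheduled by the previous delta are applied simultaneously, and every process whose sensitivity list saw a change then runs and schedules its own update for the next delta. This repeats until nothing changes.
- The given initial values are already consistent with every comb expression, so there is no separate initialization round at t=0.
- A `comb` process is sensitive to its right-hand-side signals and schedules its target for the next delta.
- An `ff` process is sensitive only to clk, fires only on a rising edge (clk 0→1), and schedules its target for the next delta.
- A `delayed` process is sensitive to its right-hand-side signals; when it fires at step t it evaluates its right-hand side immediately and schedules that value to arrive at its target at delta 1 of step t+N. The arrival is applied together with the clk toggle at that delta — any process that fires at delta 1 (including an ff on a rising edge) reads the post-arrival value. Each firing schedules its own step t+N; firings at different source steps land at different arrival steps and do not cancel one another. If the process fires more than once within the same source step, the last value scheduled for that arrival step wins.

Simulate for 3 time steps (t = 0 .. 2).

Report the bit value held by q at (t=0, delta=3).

1

t0.Δ0 y=0 p=1 q=0 clk=0 x=0 v=0 u=1 r=1
t0.Δ1 y=0 p=1 q=0 clk=1 x=0 v=0 u=1 r=1
t0.Δ2 y=0 p=1 q=1 clk=1 x=0 v=0 u=1 r=1
t0.Δ3 y=0 p=0 q=1 clk=1 x=0 v=0 u=1 r=1
t0.Δ4 y=0 p=0 q=1 clk=1 x=1 v=0 u=1 r=1
t1.Δ0 y=0 p=0 q=1 clk=1 x=1 v=0 u=1 r=1
t1.Δ1 y=0 p=0 q=1 clk=0 x=1 v=0 u=1 r=1
t2.Δ0 y=0 p=0 q=1 clk=0 x=1 v=0 u=1 r=1
t2.Δ1 y=0 p=0 q=1 clk=1 x=1 v=0 u=0 r=1
t2.Δ2 y=0 p=0 q=1 clk=1 x=0 v=0 u=0 r=1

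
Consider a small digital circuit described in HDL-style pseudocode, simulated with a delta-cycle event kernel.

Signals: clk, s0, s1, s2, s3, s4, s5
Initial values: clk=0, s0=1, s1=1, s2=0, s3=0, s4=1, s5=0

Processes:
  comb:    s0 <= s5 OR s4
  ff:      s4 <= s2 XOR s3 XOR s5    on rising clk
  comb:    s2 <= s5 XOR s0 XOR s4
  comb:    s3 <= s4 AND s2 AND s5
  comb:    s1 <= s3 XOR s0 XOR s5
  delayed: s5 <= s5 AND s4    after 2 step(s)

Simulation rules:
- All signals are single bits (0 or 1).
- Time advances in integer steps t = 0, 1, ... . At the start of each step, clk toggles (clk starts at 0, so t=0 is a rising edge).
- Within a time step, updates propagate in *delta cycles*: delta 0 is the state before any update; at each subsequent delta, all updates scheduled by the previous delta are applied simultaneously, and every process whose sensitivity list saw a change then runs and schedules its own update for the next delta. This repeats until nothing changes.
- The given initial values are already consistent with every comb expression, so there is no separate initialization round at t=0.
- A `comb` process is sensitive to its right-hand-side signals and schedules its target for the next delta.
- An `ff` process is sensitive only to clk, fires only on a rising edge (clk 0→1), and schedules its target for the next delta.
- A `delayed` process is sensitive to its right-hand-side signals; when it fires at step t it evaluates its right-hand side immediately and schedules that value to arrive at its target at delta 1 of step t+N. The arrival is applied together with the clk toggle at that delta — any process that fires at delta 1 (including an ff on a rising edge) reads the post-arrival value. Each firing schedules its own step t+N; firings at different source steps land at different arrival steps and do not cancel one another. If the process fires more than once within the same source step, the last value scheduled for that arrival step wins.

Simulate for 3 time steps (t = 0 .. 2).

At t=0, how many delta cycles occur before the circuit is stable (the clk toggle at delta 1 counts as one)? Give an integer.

4

[bits: s2,s1,s0,clk,s5,s3,s4]
t=0: Δ0=0110001 Δ1=0111001 Δ2=0111000 Δ3=1101000 Δ4=0001000 | 4Δ
t=1: Δ0=0001000 Δ1=0000000 | 1Δ
t=2: Δ0=0000000 Δ1=0001000 | 1Δ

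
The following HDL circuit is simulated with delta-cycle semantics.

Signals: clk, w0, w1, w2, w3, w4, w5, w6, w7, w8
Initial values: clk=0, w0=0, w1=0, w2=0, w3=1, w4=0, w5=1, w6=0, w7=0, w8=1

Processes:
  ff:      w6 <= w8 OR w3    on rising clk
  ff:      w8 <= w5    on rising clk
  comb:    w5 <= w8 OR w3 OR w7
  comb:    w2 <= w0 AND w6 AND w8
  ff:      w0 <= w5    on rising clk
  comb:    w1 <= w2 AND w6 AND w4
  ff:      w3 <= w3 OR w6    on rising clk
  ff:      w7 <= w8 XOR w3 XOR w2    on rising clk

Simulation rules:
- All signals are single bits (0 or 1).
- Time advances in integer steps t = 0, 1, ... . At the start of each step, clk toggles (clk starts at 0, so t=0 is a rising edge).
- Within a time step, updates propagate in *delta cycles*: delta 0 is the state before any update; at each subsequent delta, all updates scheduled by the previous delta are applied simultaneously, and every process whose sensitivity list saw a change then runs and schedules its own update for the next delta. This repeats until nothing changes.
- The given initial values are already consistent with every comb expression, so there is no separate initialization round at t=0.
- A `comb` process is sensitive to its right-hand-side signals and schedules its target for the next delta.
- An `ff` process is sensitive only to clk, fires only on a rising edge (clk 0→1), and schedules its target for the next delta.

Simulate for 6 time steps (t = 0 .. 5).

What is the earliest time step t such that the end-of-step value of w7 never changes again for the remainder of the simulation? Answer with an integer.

[bits: clk,w2,w7,w6,w8,w3,w1,w0,w5,w4]
t=0: Δ0=0000110010 Δ1=1000110010 Δ2=1001110110 Δ3=1101110110 | 3Δ
t=1: Δ0=1101110110 Δ1=0101110110 | 1Δ
t=2: Δ0=0101110110 Δ1=1101110110 Δ2=1111110110 | 2Δ
t=3: Δ0=1111110110 Δ1=0111110110 | 1Δ
t=4: Δ0=0111110110 Δ1=1111110110 | 1Δ
t=5: Δ0=1111110110 Δ1=0111110110 | 1Δ

2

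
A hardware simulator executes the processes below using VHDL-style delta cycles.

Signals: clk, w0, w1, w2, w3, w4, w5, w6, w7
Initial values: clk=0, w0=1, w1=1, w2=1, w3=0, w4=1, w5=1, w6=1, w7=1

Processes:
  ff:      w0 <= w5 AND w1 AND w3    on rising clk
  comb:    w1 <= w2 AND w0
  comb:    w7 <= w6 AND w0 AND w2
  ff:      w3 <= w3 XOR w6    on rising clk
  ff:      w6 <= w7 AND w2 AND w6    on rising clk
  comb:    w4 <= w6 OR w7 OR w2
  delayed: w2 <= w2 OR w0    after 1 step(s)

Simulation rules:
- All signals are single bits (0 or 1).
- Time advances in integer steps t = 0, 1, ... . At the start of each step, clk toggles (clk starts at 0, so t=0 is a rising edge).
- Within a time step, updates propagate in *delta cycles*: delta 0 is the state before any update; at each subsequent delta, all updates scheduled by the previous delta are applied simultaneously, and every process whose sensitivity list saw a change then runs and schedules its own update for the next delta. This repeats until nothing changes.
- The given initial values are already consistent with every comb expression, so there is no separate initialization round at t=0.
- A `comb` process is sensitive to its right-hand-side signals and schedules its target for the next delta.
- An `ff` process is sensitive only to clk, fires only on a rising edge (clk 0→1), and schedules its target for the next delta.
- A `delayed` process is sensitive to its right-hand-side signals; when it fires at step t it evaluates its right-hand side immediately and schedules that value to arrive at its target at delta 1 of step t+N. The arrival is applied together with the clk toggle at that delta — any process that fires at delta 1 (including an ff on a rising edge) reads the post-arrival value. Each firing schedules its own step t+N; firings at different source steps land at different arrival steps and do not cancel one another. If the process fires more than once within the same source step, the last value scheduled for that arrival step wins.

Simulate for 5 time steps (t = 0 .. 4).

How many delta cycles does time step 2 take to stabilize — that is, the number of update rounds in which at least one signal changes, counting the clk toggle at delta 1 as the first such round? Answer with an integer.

[bits: w6,w1,clk,w5,w0,w3,w4,w7,w2]
t=0: Δ0=110110111 Δ1=111110111 Δ2=111101111 Δ3=101101101 | 3Δ
t=1: Δ0=101101101 Δ1=100101101 | 1Δ
t=2: Δ0=100101101 Δ1=101101101 Δ2=001100101 | 2Δ
t=3: Δ0=001100101 Δ1=000100101 | 1Δ
t=4: Δ0=000100101 Δ1=001100101 | 1Δ

2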